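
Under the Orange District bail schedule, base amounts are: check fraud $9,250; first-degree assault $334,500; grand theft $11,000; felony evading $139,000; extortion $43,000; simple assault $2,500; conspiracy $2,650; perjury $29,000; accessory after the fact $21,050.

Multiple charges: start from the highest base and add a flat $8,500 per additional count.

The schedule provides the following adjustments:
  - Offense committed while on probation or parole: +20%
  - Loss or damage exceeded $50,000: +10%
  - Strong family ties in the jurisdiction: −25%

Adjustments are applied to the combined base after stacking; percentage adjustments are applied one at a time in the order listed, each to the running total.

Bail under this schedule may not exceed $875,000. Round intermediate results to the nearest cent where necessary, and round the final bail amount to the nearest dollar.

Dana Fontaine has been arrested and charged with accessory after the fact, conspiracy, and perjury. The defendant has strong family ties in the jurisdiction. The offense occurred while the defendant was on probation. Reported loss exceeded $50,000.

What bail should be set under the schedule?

Base amounts from the schedule: accessory after the fact $21,050; conspiracy $2,650; perjury $29,000.
Stacking rule: highest base plus $8,500 per additional charge. Highest is perjury at $29,000; 2 additional charges → +$17,000. Combined base = $46,000.
Offense committed while on probation or parole (+20%): $46,000 × 1.2 = $55,200.
Loss or damage exceeded $50,000 (+10%): $55,200 × 1.1 = $60,720.
Strong family ties in the jurisdiction (−25%): $60,720 × 0.75 = $45,540.
$45,540 is within the $875,000 maximum.

$45,540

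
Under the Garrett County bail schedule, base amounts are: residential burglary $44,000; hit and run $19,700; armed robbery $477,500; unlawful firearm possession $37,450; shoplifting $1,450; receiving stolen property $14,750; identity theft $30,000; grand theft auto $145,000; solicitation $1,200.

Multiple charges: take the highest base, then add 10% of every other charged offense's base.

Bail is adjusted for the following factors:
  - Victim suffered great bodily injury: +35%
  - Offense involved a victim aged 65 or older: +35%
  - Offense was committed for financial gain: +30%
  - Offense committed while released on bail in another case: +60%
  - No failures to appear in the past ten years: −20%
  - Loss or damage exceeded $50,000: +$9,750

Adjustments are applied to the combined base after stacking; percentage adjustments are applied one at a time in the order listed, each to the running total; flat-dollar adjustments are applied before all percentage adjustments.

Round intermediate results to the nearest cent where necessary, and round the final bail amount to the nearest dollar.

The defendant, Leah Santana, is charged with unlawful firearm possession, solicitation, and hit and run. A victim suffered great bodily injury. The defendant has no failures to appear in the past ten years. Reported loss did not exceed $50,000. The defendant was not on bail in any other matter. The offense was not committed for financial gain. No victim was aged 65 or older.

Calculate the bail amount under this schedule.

$42,703

Base amounts from the schedule: unlawful firearm possession $37,450; solicitation $1,200; hit and run $19,700.
Stacking rule: highest base plus 10% of each additional charge. Highest is unlawful firearm possession at $37,450. Additional: $1,200 × 10% = $120; $19,700 × 10% = $1,970. Combined base = $37,450 + $2,090 = $39,540.
Victim suffered great bodily injury (+35%): $39,540 × 1.35 = $53,379.
No failures to appear in the past ten years (−20%): $53,379 × 0.8 = $42,703.20.
Rounded to the nearest dollar: $42,703.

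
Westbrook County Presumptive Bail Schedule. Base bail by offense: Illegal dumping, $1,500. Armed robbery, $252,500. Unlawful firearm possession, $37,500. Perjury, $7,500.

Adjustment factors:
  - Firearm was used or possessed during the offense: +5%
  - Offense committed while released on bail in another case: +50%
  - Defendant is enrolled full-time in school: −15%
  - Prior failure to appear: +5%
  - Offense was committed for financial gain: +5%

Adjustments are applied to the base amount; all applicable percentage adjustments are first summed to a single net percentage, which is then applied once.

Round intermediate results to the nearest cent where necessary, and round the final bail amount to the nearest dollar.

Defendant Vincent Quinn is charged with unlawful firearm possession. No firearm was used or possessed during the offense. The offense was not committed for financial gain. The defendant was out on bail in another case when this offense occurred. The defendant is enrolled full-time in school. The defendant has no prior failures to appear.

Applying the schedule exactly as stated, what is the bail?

Base amounts from the schedule: unlawful firearm possession $37,500.
Single charge. Combined base = $37,500.
Net percentage adjustment: +50% −15% = +35%. $37,500 × 1.35 = $50,625.

$50,625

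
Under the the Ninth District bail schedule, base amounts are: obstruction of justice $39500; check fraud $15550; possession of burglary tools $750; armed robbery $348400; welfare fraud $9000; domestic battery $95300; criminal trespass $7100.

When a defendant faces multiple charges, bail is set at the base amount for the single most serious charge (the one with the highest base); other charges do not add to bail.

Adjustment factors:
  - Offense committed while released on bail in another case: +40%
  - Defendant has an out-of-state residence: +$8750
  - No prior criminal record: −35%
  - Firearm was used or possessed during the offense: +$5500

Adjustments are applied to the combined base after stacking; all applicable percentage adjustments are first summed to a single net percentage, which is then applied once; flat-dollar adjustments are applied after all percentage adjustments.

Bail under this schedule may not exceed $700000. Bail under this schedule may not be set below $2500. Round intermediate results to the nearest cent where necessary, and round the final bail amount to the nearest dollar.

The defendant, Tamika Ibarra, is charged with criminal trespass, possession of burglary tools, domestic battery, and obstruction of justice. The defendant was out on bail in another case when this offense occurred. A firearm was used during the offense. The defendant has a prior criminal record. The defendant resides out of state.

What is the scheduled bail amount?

$147670

Base amounts from the schedule: criminal trespass $7100; possession of burglary tools $750; domestic battery $95300; obstruction of justice $39500.
Stacking rule: use the highest base only. Highest is domestic battery at $95300. Combined base = $95300.
Offense committed while released on bail in another case (+40%): $95300 × 1.4 = $133420.
Defendant has an out-of-state residence (+$8750 flat): $133420 + $8750 = $142170.
Firearm was used or possessed during the offense (+$5500 flat): $142170 + $5500 = $147670.
$147670 is within the $700000 maximum.
$147670 is at or above the $2500 minimum.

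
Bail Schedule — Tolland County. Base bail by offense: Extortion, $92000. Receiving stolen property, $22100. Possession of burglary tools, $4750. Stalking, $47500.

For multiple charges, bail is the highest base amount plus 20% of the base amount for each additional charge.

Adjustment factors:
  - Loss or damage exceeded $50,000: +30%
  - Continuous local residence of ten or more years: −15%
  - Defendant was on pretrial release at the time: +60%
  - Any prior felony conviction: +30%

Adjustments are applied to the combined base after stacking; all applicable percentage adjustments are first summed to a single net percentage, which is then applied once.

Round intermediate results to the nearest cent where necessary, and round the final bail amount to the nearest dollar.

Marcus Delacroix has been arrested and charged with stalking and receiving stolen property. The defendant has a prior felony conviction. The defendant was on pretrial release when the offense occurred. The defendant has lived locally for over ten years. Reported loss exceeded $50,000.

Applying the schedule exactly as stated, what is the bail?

$106436

Base amounts from the schedule: stalking $47500; receiving stolen property $22100.
Stacking rule: highest base plus 20% of each additional charge. Highest is stalking at $47500. Additional: $22100 × 20% = $4420. Combined base = $47500 + $4420 = $51920.
Net percentage adjustment: +30% −15% +60% +30% = +105%. $51920 × 2.05 = $106436.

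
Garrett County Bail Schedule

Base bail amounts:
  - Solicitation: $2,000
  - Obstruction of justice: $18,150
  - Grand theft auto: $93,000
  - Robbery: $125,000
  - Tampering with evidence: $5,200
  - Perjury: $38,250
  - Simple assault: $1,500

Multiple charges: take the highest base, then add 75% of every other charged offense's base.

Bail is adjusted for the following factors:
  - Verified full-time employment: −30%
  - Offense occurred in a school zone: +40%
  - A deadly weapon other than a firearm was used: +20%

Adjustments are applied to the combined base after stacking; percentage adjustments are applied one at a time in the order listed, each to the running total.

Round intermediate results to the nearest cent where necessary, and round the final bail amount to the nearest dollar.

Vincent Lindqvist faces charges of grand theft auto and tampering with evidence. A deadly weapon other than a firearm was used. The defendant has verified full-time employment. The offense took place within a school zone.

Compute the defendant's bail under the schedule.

$113,954

Base amounts from the schedule: grand theft auto $93,000; tampering with evidence $5,200.
Stacking rule: highest base plus 75% of each additional charge. Highest is grand theft auto at $93,000. Additional: $5,200 × 75% = $3,900. Combined base = $93,000 + $3,900 = $96,900.
Verified full-time employment (−30%): $96,900 × 0.7 = $67,830.
Offense occurred in a school zone (+40%): $67,830 × 1.4 = $94,962.
A deadly weapon other than a firearm was used (+20%): $94,962 × 1.2 = $113,954.40.
Rounded to the nearest dollar: $113,954.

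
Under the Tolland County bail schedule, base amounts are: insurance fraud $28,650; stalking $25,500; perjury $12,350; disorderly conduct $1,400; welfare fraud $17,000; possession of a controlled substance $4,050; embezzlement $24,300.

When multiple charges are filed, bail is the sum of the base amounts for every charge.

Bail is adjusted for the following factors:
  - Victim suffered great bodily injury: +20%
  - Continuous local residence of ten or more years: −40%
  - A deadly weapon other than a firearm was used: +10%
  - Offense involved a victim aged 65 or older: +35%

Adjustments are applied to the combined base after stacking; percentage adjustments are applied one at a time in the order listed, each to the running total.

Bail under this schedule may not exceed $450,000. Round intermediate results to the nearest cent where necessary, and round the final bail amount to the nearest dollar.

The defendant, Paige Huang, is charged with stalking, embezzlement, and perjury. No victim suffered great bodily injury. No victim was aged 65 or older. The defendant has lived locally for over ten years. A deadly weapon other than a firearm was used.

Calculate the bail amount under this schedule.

Base amounts from the schedule: stalking $25,500; embezzlement $24,300; perjury $12,350.
Stacking rule: sum of all bases. $25,500 + $24,300 + $12,350 = $62,150.
Continuous local residence of ten or more years (−40%): $62,150 × 0.6 = $37,290.
A deadly weapon other than a firearm was used (+10%): $37,290 × 1.1 = $41,019.
$41,019 is within the $450,000 maximum.

$41,019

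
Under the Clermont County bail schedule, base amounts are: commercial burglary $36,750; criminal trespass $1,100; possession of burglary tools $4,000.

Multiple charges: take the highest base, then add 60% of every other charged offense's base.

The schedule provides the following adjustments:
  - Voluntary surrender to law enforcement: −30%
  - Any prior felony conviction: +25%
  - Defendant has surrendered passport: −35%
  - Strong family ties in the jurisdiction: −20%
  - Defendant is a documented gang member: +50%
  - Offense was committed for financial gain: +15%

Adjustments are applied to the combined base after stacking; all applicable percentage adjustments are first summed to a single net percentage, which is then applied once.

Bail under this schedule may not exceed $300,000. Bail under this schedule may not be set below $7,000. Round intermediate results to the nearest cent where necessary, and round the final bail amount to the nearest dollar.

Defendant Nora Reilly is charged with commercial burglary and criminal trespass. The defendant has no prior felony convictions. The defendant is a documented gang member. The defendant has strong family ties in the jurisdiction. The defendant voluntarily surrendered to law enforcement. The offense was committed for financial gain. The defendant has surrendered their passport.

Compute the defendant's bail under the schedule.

Base amounts from the schedule: commercial burglary $36,750; criminal trespass $1,100.
Stacking rule: highest base plus 60% of each additional charge. Highest is commercial burglary at $36,750. Additional: $1,100 × 60% = $660. Combined base = $36,750 + $660 = $37,410.
Net percentage adjustment: −30% −35% −20% +50% +15% = −20%. $37,410 × 0.8 = $29,928.
$29,928 is within the $300,000 maximum.
$29,928 is at or above the $7,000 minimum.

$29,928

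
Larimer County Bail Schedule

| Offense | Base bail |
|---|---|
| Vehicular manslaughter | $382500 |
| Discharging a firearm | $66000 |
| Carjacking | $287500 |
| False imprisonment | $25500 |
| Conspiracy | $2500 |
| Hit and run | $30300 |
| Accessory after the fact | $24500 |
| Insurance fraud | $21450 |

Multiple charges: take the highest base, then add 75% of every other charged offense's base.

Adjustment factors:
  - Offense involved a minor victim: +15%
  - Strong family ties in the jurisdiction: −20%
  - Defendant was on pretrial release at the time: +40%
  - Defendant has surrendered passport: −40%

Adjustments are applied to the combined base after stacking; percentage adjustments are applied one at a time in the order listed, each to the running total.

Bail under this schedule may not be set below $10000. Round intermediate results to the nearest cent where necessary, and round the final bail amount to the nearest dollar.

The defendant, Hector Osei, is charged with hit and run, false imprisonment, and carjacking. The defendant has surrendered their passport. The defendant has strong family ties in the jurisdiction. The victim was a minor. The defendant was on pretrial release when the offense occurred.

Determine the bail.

Base amounts from the schedule: hit and run $30300; false imprisonment $25500; carjacking $287500.
Stacking rule: highest base plus 75% of each additional charge. Highest is carjacking at $287500. Additional: $30300 × 75% = $22725; $25500 × 75% = $19125. Combined base = $287500 + $41850 = $329350.
Offense involved a minor victim (+15%): $329350 × 1.15 = $378752.50.
Strong family ties in the jurisdiction (−20%): $378752.50 × 0.8 = $303002.
Defendant was on pretrial release at the time (+40%): $303002 × 1.4 = $424202.80.
Defendant has surrendered passport (−40%): $424202.80 × 0.6 = $254521.68.
$254521.68 is at or above the $10000 minimum.
Rounded to the nearest dollar: $254522.

$254522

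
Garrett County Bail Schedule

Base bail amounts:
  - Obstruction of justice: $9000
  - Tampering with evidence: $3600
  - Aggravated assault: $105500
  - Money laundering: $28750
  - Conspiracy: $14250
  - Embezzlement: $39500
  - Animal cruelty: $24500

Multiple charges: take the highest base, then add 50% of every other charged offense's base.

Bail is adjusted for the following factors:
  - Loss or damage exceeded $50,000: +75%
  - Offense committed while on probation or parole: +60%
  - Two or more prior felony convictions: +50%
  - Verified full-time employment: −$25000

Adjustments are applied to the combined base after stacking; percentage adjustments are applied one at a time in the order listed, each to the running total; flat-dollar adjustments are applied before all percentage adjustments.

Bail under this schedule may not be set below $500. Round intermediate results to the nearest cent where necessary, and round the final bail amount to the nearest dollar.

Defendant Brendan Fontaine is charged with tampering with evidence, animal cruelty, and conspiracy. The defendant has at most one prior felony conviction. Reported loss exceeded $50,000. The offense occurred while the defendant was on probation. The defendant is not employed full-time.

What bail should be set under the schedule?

$93590

Base amounts from the schedule: tampering with evidence $3600; animal cruelty $24500; conspiracy $14250.
Stacking rule: highest base plus 50% of each additional charge. Highest is animal cruelty at $24500. Additional: $3600 × 50% = $1800; $14250 × 50% = $7125. Combined base = $24500 + $8925 = $33425.
Loss or damage exceeded $50,000 (+75%): $33425 × 1.75 = $58493.75.
Offense committed while on probation or parole (+60%): $58493.75 × 1.6 = $93590.
$93590 is at or above the $500 minimum.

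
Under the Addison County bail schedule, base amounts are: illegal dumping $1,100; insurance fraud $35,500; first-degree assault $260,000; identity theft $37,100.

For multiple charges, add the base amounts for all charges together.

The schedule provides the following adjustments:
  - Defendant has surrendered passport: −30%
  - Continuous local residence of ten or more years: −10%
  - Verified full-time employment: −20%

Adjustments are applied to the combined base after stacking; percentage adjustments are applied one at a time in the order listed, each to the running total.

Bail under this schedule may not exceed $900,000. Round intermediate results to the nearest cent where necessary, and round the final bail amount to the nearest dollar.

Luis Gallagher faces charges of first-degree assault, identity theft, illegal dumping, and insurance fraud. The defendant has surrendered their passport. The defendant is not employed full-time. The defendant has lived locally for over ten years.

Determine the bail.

Base amounts from the schedule: first-degree assault $260,000; identity theft $37,100; illegal dumping $1,100; insurance fraud $35,500.
Stacking rule: sum of all bases. $260,000 + $37,100 + $1,100 + $35,500 = $333,700.
Defendant has surrendered passport (−30%): $333,700 × 0.7 = $233,590.
Continuous local residence of ten or more years (−10%): $233,590 × 0.9 = $210,231.
$210,231 is within the $900,000 maximum.

$210,231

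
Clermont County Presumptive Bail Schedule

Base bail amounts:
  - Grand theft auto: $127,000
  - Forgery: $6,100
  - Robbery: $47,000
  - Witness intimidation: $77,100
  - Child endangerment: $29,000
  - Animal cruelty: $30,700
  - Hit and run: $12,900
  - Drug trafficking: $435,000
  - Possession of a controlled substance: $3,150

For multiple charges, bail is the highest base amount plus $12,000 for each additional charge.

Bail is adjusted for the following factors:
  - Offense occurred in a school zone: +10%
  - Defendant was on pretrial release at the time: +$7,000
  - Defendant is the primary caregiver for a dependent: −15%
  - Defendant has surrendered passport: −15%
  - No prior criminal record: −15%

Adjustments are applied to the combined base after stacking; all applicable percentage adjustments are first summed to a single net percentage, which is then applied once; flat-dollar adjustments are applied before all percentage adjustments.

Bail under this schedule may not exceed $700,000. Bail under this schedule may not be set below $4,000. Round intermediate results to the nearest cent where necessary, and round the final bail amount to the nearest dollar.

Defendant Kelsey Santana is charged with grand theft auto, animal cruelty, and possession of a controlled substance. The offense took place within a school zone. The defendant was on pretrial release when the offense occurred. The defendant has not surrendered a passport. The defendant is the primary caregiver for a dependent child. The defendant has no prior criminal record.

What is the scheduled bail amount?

$126,400

Base amounts from the schedule: grand theft auto $127,000; animal cruelty $30,700; possession of a controlled substance $3,150.
Stacking rule: highest base plus $12,000 per additional charge. Highest is grand theft auto at $127,000; 2 additional charges → +$24,000. Combined base = $151,000.
Defendant was on pretrial release at the time (+$7,000 flat): $151,000 + $7,000 = $158,000.
Net percentage adjustment: +10% −15% −15% = −20%. $158,000 × 0.8 = $126,400.
$126,400 is within the $700,000 maximum.
$126,400 is at or above the $4,000 minimum.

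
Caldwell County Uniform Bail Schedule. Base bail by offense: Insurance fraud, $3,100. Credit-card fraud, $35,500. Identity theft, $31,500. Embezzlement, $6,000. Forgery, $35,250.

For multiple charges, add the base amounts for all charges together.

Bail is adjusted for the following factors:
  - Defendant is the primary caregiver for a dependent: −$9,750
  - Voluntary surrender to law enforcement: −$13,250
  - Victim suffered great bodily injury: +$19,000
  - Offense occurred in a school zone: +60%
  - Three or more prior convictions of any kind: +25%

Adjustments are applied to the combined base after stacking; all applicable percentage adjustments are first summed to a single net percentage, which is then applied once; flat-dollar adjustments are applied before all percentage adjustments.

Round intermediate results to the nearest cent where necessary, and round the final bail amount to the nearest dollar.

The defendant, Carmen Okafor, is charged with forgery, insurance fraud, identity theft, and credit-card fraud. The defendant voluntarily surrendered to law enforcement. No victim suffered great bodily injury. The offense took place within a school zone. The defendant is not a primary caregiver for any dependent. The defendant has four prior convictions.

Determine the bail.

$170,385

Base amounts from the schedule: forgery $35,250; insurance fraud $3,100; identity theft $31,500; credit-card fraud $35,500.
Stacking rule: sum of all bases. $35,250 + $3,100 + $31,500 + $35,500 = $105,350.
Voluntary surrender to law enforcement (−$13,250 flat): $105,350 − $13,250 = $92,100.
Net percentage adjustment: +60% +25% = +85%. $92,100 × 1.85 = $170,385.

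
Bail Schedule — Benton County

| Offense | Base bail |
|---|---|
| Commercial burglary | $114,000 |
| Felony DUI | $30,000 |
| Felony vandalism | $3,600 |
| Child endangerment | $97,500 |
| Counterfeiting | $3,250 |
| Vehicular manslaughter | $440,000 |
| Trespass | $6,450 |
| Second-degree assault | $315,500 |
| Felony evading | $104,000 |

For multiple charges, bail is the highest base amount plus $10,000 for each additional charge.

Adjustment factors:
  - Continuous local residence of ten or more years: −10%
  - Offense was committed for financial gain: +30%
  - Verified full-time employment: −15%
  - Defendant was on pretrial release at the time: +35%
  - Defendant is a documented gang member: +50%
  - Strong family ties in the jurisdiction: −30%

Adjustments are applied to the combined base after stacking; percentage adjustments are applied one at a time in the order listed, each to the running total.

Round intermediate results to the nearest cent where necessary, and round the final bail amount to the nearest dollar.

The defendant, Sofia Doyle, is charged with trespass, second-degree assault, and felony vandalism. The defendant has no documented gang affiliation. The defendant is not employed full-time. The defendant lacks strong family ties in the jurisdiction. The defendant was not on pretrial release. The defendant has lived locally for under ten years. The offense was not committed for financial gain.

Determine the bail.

Base amounts from the schedule: trespass $6,450; second-degree assault $315,500; felony vandalism $3,600.
Stacking rule: highest base plus $10,000 per additional charge. Highest is second-degree assault at $315,500; 2 additional charges → +$20,000. Combined base = $335,500.
No adjustment factors apply to this defendant.

$335,500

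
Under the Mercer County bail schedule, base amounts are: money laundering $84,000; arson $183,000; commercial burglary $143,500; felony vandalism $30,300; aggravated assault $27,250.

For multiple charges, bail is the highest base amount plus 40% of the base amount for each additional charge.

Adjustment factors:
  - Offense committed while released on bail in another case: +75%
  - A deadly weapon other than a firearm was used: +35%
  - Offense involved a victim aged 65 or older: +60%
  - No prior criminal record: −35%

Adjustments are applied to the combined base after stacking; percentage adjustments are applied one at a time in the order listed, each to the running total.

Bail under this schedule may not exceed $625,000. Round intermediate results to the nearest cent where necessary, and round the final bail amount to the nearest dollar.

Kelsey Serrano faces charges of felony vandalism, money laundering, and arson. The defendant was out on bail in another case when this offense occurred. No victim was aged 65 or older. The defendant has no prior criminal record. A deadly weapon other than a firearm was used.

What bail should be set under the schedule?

Base amounts from the schedule: felony vandalism $30,300; money laundering $84,000; arson $183,000.
Stacking rule: highest base plus 40% of each additional charge. Highest is arson at $183,000. Additional: $30,300 × 40% = $12,120; $84,000 × 40% = $33,600. Combined base = $183,000 + $45,720 = $228,720.
Offense committed while released on bail in another case (+75%): $228,720 × 1.75 = $400,260.
A deadly weapon other than a firearm was used (+35%): $400,260 × 1.35 = $540,351.
No prior criminal record (−35%): $540,351 × 0.65 = $351,228.15.
$351,228.15 is within the $625,000 maximum.
Rounded to the nearest dollar: $351,228.

$351,228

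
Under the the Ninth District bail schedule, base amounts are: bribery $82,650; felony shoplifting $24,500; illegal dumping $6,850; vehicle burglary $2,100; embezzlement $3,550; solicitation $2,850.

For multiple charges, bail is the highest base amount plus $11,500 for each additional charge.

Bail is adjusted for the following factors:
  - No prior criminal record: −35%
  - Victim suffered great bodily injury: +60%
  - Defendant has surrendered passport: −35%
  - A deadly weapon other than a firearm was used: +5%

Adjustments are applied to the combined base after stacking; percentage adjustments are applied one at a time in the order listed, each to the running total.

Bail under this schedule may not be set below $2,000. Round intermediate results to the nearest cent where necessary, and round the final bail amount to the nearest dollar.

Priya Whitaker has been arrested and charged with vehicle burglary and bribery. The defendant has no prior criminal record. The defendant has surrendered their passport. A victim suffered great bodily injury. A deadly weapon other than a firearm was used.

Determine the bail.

$66,828

Base amounts from the schedule: vehicle burglary $2,100; bribery $82,650.
Stacking rule: highest base plus $11,500 per additional charge. Highest is bribery at $82,650; 1 additional charge → +$11,500. Combined base = $94,150.
No prior criminal record (−35%): $94,150 × 0.65 = $61,197.50.
Victim suffered great bodily injury (+60%): $61,197.50 × 1.6 = $97,916.
Defendant has surrendered passport (−35%): $97,916 × 0.65 = $63,645.40.
A deadly weapon other than a firearm was used (+5%): $63,645.40 × 1.05 = $66,827.67.
$66,827.67 is at or above the $2,000 minimum.
Rounded to the nearest dollar: $66,828.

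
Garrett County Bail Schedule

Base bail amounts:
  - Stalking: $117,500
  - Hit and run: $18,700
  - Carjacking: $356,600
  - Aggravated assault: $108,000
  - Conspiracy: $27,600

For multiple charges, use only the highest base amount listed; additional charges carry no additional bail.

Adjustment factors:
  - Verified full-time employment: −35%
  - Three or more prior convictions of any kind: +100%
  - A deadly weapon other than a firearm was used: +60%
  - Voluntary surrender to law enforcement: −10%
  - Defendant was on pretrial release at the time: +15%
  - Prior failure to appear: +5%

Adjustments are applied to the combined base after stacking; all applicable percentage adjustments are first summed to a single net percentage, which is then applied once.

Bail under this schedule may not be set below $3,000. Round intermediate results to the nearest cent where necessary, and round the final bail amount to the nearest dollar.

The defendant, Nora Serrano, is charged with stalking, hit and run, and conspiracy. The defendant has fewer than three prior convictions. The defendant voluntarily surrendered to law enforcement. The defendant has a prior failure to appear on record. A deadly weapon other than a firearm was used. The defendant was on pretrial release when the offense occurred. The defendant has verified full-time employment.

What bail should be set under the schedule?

Base amounts from the schedule: stalking $117,500; hit and run $18,700; conspiracy $27,600.
Stacking rule: use the highest base only. Highest is stalking at $117,500. Combined base = $117,500.
Net percentage adjustment: −35% +60% −10% +15% +5% = +35%. $117,500 × 1.35 = $158,625.
$158,625 is at or above the $3,000 minimum.

$158,625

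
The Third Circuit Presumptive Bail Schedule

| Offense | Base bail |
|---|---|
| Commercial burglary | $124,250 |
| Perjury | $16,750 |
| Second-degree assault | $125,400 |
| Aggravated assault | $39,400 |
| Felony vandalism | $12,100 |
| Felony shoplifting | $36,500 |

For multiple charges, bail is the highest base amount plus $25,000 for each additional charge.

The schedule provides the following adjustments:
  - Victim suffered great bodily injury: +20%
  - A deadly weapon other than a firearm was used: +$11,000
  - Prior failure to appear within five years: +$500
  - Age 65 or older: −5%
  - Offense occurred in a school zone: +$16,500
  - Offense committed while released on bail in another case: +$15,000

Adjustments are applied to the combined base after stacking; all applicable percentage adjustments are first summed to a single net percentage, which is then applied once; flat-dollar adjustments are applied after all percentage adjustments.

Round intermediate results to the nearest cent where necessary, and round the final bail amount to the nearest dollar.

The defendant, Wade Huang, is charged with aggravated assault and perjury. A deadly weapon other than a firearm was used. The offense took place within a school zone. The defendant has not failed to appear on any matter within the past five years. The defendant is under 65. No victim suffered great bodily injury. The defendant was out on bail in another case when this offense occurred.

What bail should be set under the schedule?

$106,900

Base amounts from the schedule: aggravated assault $39,400; perjury $16,750.
Stacking rule: highest base plus $25,000 per additional charge. Highest is aggravated assault at $39,400; 1 additional charge → +$25,000. Combined base = $64,400.
A deadly weapon other than a firearm was used (+$11,000 flat): $64,400 + $11,000 = $75,400.
Offense occurred in a school zone (+$16,500 flat): $75,400 + $16,500 = $91,900.
Offense committed while released on bail in another case (+$15,000 flat): $91,900 + $15,000 = $106,900.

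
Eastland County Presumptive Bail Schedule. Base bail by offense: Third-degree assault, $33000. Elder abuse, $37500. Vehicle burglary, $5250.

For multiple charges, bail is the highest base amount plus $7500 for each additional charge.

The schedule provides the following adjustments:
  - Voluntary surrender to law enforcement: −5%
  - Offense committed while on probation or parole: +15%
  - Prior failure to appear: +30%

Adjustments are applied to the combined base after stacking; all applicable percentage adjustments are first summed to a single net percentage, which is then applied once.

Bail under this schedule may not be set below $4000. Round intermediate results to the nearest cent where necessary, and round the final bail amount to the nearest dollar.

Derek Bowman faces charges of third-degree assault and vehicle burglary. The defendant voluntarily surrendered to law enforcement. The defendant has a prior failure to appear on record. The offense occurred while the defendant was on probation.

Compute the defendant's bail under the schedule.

Base amounts from the schedule: third-degree assault $33000; vehicle burglary $5250.
Stacking rule: highest base plus $7500 per additional charge. Highest is third-degree assault at $33000; 1 additional charge → +$7500. Combined base = $40500.
Net percentage adjustment: −5% +15% +30% = +40%. $40500 × 1.4 = $56700.
$56700 is at or above the $4000 minimum.

$56700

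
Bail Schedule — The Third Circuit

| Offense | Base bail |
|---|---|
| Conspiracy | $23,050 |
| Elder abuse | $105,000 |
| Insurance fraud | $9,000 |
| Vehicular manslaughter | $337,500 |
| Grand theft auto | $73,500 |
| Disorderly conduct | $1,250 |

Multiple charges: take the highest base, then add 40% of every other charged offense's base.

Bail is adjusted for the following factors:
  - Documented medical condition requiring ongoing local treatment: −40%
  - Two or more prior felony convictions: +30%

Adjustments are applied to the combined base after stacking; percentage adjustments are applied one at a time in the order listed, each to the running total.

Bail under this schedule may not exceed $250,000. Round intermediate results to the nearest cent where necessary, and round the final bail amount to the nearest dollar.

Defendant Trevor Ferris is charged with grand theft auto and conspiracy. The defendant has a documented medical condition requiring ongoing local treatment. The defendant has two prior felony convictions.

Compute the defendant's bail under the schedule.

Base amounts from the schedule: grand theft auto $73,500; conspiracy $23,050.
Stacking rule: highest base plus 40% of each additional charge. Highest is grand theft auto at $73,500. Additional: $23,050 × 40% = $9,220. Combined base = $73,500 + $9,220 = $82,720.
Documented medical condition requiring ongoing local treatment (−40%): $82,720 × 0.6 = $49,632.
Two or more prior felony convictions (+30%): $49,632 × 1.3 = $64,521.60.
$64,521.60 is within the $250,000 maximum.
Rounded to the nearest dollar: $64,522.

$64,522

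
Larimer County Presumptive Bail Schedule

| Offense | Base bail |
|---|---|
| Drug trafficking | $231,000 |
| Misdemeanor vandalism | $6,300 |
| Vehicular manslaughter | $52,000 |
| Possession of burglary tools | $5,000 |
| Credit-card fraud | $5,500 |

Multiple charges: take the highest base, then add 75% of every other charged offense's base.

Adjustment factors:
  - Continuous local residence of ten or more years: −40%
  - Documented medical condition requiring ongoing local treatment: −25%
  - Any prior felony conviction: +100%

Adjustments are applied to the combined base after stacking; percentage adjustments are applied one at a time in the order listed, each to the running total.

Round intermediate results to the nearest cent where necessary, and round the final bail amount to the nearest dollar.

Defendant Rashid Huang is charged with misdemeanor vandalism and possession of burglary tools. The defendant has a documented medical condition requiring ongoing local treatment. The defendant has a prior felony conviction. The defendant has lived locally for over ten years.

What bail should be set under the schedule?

Base amounts from the schedule: misdemeanor vandalism $6,300; possession of burglary tools $5,000.
Stacking rule: highest base plus 75% of each additional charge. Highest is misdemeanor vandalism at $6,300. Additional: $5,000 × 75% = $3,750. Combined base = $6,300 + $3,750 = $10,050.
Continuous local residence of ten or more years (−40%): $10,050 × 0.6 = $6,030.
Documented medical condition requiring ongoing local treatment (−25%): $6,030 × 0.75 = $4,522.50.
Any prior felony conviction (+100%): $4,522.50 × 2 = $9,045.

$9,045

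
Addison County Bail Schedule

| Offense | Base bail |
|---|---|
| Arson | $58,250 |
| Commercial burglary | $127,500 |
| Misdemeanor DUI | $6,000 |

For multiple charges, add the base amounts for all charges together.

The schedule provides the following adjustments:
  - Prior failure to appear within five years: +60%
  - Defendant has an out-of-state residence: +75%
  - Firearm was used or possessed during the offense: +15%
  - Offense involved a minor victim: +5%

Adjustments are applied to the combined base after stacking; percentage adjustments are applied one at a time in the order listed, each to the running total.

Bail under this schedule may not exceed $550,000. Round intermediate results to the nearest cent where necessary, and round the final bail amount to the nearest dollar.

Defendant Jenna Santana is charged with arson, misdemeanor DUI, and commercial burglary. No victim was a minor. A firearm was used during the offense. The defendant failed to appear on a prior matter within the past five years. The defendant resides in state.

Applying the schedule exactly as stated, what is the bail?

$352,820

Base amounts from the schedule: arson $58,250; misdemeanor DUI $6,000; commercial burglary $127,500.
Stacking rule: sum of all bases. $58,250 + $6,000 + $127,500 = $191,750.
Prior failure to appear within five years (+60%): $191,750 × 1.6 = $306,800.
Firearm was used or possessed during the offense (+15%): $306,800 × 1.15 = $352,820.
$352,820 is within the $550,000 maximum.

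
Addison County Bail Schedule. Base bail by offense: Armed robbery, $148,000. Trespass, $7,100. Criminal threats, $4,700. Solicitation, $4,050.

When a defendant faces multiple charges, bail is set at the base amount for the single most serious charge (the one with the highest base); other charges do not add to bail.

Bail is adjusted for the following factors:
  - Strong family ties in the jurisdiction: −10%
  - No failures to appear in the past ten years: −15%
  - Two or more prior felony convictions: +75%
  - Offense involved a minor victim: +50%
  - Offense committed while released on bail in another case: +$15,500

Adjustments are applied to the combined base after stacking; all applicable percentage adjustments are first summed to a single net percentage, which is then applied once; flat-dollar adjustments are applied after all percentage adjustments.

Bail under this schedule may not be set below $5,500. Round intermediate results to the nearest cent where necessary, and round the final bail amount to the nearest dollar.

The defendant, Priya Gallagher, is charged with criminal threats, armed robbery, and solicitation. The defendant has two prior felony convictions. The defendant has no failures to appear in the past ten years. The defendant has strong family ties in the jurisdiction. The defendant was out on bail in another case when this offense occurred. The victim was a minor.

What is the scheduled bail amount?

Base amounts from the schedule: criminal threats $4,700; armed robbery $148,000; solicitation $4,050.
Stacking rule: use the highest base only. Highest is armed robbery at $148,000. Combined base = $148,000.
Net percentage adjustment: −10% −15% +75% +50% = +100%. $148,000 × 2 = $296,000.
Offense committed while released on bail in another case (+$15,500 flat): $296,000 + $15,500 = $311,500.
$311,500 is at or above the $5,500 minimum.

$311,500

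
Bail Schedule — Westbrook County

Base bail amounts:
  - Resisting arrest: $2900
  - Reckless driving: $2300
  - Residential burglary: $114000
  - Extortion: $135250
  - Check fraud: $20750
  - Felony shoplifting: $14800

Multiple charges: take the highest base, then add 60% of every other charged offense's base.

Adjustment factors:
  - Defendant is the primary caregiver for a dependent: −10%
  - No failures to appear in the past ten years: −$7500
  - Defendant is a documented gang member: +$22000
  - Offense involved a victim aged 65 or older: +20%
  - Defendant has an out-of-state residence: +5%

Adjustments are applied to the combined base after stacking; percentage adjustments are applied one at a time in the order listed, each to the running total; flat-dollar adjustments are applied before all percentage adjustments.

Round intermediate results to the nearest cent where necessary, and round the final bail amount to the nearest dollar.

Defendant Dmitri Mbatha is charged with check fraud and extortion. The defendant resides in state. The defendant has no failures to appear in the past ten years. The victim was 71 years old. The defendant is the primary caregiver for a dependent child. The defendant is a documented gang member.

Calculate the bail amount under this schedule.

Base amounts from the schedule: check fraud $20750; extortion $135250.
Stacking rule: highest base plus 60% of each additional charge. Highest is extortion at $135250. Additional: $20750 × 60% = $12450. Combined base = $135250 + $12450 = $147700.
No failures to appear in the past ten years (−$7500 flat): $147700 − $7500 = $140200.
Defendant is a documented gang member (+$22000 flat): $140200 + $22000 = $162200.
Defendant is the primary caregiver for a dependent (−10%): $162200 × 0.9 = $145980.
Offense involved a victim aged 65 or older (+20%): $145980 × 1.2 = $175176.

$175176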